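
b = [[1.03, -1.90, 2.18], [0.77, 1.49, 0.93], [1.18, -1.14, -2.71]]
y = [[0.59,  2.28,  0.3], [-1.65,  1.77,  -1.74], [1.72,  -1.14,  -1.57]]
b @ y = [[7.49, -3.50, 0.19], [-0.40, 3.33, -3.82], [-2.08, 3.76, 6.59]]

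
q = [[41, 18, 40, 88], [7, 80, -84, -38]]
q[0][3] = 88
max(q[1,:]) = 80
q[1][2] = -84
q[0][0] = 41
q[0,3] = 88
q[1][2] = -84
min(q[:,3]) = -38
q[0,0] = 41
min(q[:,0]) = 7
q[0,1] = 18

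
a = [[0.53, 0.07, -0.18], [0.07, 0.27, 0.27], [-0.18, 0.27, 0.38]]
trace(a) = 1.18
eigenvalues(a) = [-0.0, 0.5, 0.68]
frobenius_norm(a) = 0.85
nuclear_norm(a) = 1.19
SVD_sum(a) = [[0.29, -0.15, -0.30],[-0.15, 0.08, 0.16],[-0.30, 0.16, 0.32]] + [[0.24, 0.22, 0.12], [0.22, 0.19, 0.11], [0.12, 0.11, 0.06]] + [[-0.0, 0.0, -0.00], [0.00, -0.00, 0.0], [-0.00, 0.0, -0.0]]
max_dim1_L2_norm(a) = 0.56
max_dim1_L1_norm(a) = 0.83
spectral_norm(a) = 0.68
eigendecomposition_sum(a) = [[-0.0, 0.0, -0.00], [0.00, -0.0, 0.00], [-0.00, 0.0, -0.0]] + [[0.24, 0.22, 0.12],[0.22, 0.19, 0.11],[0.12, 0.11, 0.06]] + [[0.29, -0.15, -0.30], [-0.15, 0.08, 0.16], [-0.30, 0.16, 0.32]]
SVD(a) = [[-0.65, -0.7, 0.31],[0.34, -0.62, -0.71],[0.68, -0.35, 0.64]] @ diag([0.6835547996874435, 0.5013272399473848, 0.004882039634828506]) @ [[-0.65, 0.34, 0.68],[-0.70, -0.62, -0.35],[-0.31, 0.71, -0.64]]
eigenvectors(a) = [[0.31, -0.70, -0.65], [-0.71, -0.62, 0.34], [0.64, -0.35, 0.68]]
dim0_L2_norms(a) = [0.56, 0.39, 0.5]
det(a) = -0.00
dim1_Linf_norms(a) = [0.53, 0.27, 0.38]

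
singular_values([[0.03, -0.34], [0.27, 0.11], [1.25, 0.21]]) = [1.3, 0.35]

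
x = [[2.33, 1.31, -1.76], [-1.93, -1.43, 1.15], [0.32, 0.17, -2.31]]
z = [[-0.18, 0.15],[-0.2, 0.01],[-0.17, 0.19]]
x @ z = [[-0.38, 0.03],[0.44, -0.09],[0.3, -0.39]]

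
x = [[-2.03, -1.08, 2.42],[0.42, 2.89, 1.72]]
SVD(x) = [[0.40, 0.91], [0.91, -0.40]] @ diag([3.4015119244252086, 3.325705433136423]) @ [[-0.13, 0.65, 0.75], [-0.61, -0.65, 0.46]]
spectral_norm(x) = 3.40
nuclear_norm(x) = 6.73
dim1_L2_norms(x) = [3.34, 3.39]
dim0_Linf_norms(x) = [2.03, 2.89, 2.42]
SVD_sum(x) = [[-0.18, 0.89, 1.03], [-0.4, 2.02, 2.33]] + [[-1.85, -1.97, 1.39],[0.82, 0.87, -0.61]]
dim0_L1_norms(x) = [2.45, 3.97, 4.14]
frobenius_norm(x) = 4.76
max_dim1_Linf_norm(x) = 2.89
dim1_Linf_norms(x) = [2.42, 2.89]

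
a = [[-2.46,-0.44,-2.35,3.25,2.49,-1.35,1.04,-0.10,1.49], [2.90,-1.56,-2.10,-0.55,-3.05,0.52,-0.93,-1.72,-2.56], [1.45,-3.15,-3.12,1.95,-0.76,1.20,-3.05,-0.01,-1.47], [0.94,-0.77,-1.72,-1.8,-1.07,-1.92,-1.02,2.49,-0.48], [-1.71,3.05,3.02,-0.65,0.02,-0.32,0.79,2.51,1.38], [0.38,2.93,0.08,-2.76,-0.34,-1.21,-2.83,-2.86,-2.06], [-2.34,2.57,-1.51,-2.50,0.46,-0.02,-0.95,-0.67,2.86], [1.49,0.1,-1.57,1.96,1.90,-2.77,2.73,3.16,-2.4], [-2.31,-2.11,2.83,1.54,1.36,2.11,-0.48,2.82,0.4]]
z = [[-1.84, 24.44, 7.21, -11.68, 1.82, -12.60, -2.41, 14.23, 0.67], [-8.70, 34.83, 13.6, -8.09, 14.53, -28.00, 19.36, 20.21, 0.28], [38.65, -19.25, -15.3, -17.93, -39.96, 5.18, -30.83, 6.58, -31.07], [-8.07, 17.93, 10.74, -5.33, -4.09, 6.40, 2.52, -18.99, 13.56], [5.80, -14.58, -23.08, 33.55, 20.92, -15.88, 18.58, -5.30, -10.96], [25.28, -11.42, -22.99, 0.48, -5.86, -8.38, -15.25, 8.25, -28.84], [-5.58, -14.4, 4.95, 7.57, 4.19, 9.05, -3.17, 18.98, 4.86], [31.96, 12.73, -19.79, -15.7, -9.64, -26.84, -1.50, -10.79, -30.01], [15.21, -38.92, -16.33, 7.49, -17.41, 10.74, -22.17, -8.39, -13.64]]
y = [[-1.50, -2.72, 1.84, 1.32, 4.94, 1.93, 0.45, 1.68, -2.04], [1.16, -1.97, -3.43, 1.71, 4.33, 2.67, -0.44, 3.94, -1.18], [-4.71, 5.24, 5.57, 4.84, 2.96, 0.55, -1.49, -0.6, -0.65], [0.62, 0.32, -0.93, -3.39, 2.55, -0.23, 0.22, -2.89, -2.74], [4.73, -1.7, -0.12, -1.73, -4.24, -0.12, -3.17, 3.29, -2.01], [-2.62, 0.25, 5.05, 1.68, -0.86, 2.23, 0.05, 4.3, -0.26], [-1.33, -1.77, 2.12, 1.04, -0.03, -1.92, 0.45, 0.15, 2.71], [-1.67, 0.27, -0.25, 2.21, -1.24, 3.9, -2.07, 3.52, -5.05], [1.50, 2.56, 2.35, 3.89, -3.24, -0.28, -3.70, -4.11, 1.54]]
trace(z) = -2.70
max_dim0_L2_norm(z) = 68.77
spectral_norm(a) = 10.10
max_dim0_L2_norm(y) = 9.44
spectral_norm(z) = 114.08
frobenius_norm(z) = 157.94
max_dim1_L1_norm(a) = 18.08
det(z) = -77062033510.58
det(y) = 667834.44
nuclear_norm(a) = 43.92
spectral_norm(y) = 13.67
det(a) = -115290.27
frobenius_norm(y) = 23.59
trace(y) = 2.21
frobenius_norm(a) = 17.48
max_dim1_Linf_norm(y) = 5.57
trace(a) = -7.52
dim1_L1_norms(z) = [76.9, 147.6, 204.75, 87.63, 148.65, 126.75, 72.75, 158.96, 150.3]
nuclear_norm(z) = 327.04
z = y @ a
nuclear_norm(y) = 58.49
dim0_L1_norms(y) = [19.84, 16.8, 21.66, 21.81, 24.39, 13.83, 12.04, 24.48, 18.18]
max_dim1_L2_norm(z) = 77.48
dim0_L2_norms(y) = [7.89, 7.18, 9.09, 8.15, 9.44, 5.93, 5.56, 9.26, 7.27]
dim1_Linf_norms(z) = [24.44, 34.83, 39.96, 18.99, 33.55, 28.84, 18.98, 31.96, 38.92]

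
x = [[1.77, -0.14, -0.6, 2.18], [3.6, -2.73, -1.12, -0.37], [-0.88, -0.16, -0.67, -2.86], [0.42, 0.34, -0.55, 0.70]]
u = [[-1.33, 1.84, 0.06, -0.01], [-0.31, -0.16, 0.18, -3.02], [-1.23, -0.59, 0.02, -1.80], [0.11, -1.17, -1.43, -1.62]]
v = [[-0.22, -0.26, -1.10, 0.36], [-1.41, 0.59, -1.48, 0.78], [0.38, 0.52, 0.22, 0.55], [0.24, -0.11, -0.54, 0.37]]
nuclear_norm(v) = 4.31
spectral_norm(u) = 4.09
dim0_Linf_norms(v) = [1.41, 0.59, 1.48, 0.78]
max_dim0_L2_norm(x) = 4.13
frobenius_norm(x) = 6.37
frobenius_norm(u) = 5.06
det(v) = -0.01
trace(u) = -3.09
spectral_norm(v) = 2.49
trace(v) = 0.96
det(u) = 11.43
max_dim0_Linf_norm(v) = 1.48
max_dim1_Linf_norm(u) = 3.02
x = v @ u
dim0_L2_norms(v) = [1.5, 0.84, 1.93, 1.09]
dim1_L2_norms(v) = [1.21, 2.27, 0.88, 0.71]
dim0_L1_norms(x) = [6.67, 3.37, 2.94, 6.11]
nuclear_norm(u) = 8.76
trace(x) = -0.93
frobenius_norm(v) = 2.80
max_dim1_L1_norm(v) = 4.26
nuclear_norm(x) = 9.79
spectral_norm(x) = 5.07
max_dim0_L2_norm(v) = 1.93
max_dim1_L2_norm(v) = 2.27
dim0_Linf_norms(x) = [3.6, 2.73, 1.12, 2.86]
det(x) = -0.08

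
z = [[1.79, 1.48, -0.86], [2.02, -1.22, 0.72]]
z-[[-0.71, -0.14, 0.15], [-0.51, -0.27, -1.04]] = [[2.50, 1.62, -1.01], [2.53, -0.95, 1.76]]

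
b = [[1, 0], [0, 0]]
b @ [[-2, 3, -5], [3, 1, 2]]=[[-2, 3, -5], [0, 0, 0]]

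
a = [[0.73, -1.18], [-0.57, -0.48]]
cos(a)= [[0.46, 0.12], [0.06, 0.58]]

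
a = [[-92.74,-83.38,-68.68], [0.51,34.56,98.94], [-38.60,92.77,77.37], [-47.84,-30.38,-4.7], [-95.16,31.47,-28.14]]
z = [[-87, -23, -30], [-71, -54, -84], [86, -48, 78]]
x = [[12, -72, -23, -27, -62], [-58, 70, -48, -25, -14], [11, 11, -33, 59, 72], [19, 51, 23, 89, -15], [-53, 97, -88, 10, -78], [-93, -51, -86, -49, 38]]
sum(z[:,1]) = -125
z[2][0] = 86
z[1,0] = -71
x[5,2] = -86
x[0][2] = -23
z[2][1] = -48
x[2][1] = 11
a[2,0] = -38.6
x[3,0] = 19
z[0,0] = -87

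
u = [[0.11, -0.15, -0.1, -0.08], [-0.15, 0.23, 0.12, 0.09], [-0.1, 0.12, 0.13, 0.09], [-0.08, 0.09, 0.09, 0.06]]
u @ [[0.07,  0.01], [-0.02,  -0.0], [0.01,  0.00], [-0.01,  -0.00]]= [[0.01,0.0], [-0.01,-0.00], [-0.01,-0.00], [-0.01,-0.00]]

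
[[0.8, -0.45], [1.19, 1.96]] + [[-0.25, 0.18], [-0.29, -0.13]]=[[0.55,-0.27], [0.90,1.83]]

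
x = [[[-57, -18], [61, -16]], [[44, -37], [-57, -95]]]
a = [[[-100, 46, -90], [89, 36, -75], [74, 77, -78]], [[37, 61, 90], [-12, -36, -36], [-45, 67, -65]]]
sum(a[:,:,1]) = 251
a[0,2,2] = -78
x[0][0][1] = -18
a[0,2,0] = 74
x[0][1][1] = -16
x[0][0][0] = -57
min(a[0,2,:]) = -78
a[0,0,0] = -100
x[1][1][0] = -57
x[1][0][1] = -37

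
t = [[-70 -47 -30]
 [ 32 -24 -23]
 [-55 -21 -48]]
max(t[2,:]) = -21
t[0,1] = -47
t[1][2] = -23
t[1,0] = 32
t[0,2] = -30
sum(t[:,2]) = -101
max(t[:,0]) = 32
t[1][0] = 32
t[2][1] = -21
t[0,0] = -70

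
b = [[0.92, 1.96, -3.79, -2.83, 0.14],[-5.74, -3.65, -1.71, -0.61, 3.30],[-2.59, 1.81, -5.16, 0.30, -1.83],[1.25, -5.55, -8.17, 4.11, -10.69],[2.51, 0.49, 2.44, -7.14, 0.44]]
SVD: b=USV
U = [[0.04, -0.17, -0.64, -0.27, 0.70], [-0.02, 0.77, -0.33, 0.54, 0.09], [0.24, 0.19, -0.52, -0.49, -0.63], [0.93, -0.19, 0.02, 0.31, 0.04], [-0.28, -0.55, -0.45, 0.55, -0.33]]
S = [16.11, 8.78, 7.14, 5.59, 1.64]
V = [[-0.00, -0.29, -0.60, 0.36, -0.66], [-0.76, -0.23, -0.16, 0.37, 0.45], [0.22, -0.18, 0.62, 0.72, -0.09], [-0.05, -0.86, 0.25, -0.43, -0.08], [0.61, -0.29, -0.41, 0.16, 0.59]]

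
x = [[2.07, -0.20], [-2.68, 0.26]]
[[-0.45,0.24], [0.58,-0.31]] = x @ [[-0.26, 0.14], [-0.45, 0.24]]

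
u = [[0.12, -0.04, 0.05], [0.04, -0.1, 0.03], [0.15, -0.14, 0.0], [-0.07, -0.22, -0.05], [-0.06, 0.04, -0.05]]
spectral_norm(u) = 0.30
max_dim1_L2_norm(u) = 0.24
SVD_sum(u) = [[0.03,  -0.08,  0.00], [0.04,  -0.10,  0.0], [0.07,  -0.17,  0.00], [0.07,  -0.16,  0.00], [-0.02,  0.06,  -0.00]] + [[0.09, 0.04, 0.04],[0.01, 0.00, 0.0],[0.07, 0.03, 0.03],[-0.14, -0.06, -0.06],[-0.05, -0.02, -0.02]] + [[-0.00, -0.0, 0.01],[-0.01, -0.00, 0.02],[0.01, 0.0, -0.03],[-0.00, -0.00, 0.0],[0.01, 0.00, -0.03]]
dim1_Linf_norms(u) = [0.12, 0.1, 0.15, 0.22, 0.06]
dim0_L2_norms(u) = [0.22, 0.28, 0.09]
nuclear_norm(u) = 0.56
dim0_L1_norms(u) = [0.44, 0.54, 0.18]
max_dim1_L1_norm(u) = 0.34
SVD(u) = [[-0.28, -0.50, 0.21], [-0.36, -0.04, 0.49], [-0.63, -0.36, -0.62], [-0.59, 0.74, 0.06], [0.21, 0.26, -0.58]] @ diag([0.29681820172771306, 0.21341255353809357, 0.05435105440998327]) @ [[-0.38, 0.92, -0.02], [-0.86, -0.37, -0.36], [-0.34, -0.12, 0.93]]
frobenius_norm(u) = 0.37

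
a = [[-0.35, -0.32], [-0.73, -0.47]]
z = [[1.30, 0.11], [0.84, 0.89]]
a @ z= [[-0.72, -0.32], [-1.34, -0.50]]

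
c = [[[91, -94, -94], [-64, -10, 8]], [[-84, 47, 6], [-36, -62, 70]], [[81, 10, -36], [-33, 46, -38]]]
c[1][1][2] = 70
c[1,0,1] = 47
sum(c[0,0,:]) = -97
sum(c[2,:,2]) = -74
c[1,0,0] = -84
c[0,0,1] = -94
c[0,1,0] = -64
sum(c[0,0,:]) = -97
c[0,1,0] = -64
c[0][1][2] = 8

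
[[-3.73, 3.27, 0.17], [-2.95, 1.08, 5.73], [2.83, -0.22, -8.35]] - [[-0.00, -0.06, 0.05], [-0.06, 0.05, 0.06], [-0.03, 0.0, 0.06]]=[[-3.73, 3.33, 0.12],  [-2.89, 1.03, 5.67],  [2.86, -0.22, -8.41]]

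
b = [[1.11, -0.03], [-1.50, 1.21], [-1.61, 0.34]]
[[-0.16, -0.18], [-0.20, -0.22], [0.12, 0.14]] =b@[[-0.15, -0.17], [-0.35, -0.39]]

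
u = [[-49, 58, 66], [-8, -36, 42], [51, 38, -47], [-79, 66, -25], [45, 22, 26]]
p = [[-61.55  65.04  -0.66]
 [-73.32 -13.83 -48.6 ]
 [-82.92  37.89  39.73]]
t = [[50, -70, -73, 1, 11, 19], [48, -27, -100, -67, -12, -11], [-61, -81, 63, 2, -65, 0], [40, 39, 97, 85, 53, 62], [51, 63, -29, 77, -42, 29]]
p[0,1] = 65.04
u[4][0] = 45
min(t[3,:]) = 39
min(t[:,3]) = -67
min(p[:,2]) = -48.6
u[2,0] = 51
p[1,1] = -13.83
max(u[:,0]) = 51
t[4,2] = -29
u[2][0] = 51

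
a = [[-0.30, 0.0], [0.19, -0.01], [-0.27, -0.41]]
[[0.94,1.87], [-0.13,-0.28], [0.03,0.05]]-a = [[1.24, 1.87], [-0.32, -0.27], [0.30, 0.46]]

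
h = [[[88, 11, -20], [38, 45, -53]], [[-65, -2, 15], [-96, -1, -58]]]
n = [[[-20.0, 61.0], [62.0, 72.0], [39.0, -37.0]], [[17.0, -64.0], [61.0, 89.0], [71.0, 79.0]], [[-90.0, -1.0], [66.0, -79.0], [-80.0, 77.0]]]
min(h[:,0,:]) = -65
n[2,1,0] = 66.0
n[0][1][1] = 72.0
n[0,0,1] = 61.0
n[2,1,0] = 66.0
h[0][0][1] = 11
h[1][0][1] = -2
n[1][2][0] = 71.0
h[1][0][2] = 15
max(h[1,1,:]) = -1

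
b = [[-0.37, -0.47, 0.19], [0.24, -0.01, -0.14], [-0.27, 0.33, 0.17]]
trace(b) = -0.21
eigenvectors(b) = [[(-0.66+0j), -0.66-0.00j, (0.5+0j)], [(0.3+0.28j), (0.3-0.28j), (-0.04+0j)], [(-0.19-0.6j), -0.19+0.60j, (0.86+0j)]]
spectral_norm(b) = 0.65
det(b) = -0.00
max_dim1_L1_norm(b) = 1.03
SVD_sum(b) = [[-0.41,-0.41,0.22], [0.13,0.13,-0.07], [-0.01,-0.01,0.01]] + [[0.04, -0.06, -0.03], [0.11, -0.14, -0.07], [-0.26, 0.34, 0.16]] + [[-0.0,  0.00,  -0.0], [-0.0,  0.00,  -0.00], [-0.0,  0.00,  -0.00]]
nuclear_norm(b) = 1.16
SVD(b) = [[-0.95, -0.15, 0.27],[0.31, -0.38, 0.87],[-0.03, 0.91, 0.41]] @ diag([0.6549329109009132, 0.5029516777456295, 0.0015786296946874378]) @ [[0.66, 0.66, -0.35], [-0.56, 0.75, 0.36], [-0.50, 0.04, -0.87]]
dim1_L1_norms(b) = [1.03, 0.39, 0.77]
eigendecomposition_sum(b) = [[-0.18+0.09j, (-0.23-0.26j), 0.10-0.06j], [0.12+0.04j, -0.01+0.22j, -0.07-0.01j], [(-0.13-0.14j), 0.17-0.29j, (0.09+0.07j)]] + [[(-0.18-0.09j),-0.23+0.26j,(0.1+0.06j)], [0.12-0.04j,(-0.01-0.22j),-0.07+0.01j], [-0.13+0.14j,0.17+0.29j,(0.09-0.07j)]] + [[(-0+0j),(-0-0j),(-0+0j)], [-0j,0j,0.00-0.00j], [-0.00+0.00j,(-0.01-0j),-0.00+0.00j]]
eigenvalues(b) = [(-0.1+0.37j), (-0.1-0.37j), (-0+0j)]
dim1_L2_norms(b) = [0.63, 0.28, 0.46]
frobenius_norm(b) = 0.83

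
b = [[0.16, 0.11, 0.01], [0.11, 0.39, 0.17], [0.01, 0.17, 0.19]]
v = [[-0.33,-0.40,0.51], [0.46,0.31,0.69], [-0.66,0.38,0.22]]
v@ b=[[-0.09, -0.11, 0.03], [0.11, 0.29, 0.19], [-0.06, 0.11, 0.10]]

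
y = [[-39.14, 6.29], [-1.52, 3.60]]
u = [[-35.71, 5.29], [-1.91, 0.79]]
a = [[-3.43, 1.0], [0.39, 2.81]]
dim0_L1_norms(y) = [40.66, 9.89]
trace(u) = -34.92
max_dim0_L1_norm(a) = 3.82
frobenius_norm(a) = 4.56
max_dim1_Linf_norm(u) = 35.71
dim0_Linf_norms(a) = [3.43, 2.81]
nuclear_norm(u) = 36.66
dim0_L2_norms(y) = [39.17, 7.25]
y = a + u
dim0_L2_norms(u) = [35.76, 5.35]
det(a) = -10.03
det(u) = -18.11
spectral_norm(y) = 39.70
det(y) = -131.34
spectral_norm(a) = 3.63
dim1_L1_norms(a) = [4.43, 3.2]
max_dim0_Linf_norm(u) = 35.71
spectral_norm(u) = 36.16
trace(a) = -0.62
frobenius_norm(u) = 36.16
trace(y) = -35.54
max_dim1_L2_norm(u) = 36.1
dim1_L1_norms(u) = [41.0, 2.7]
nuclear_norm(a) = 6.39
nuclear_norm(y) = 43.01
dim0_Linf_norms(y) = [39.14, 6.29]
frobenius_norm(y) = 39.83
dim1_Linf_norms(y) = [39.14, 3.6]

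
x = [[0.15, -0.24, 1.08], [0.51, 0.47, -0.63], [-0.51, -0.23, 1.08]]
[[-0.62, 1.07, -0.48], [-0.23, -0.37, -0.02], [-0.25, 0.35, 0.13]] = x @ [[-0.58, 1.07, -0.92], [-0.74, -1.18, 0.76], [-0.66, 0.58, -0.15]]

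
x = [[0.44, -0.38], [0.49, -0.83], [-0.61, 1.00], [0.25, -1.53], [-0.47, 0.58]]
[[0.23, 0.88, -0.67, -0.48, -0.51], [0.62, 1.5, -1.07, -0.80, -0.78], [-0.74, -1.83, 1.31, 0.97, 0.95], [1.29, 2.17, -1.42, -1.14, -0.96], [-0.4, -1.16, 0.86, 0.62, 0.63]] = x@[[-0.23, 0.91, -0.85, -0.51, -0.72], [-0.88, -1.27, 0.79, 0.66, 0.51]]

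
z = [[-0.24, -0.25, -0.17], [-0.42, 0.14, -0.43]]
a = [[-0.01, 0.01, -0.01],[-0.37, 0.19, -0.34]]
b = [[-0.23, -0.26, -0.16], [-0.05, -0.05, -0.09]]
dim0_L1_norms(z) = [0.66, 0.39, 0.6]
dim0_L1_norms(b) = [0.28, 0.31, 0.25]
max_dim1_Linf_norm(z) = 0.43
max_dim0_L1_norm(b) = 0.31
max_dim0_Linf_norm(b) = 0.26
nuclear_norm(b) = 0.45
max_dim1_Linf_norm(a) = 0.37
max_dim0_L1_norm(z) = 0.66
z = b + a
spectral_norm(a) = 0.54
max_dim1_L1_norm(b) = 0.65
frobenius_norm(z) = 0.73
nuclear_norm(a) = 0.54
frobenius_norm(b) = 0.40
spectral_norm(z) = 0.67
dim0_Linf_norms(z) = [0.42, 0.25, 0.43]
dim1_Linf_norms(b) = [0.26, 0.09]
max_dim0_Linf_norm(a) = 0.37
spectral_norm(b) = 0.40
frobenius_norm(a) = 0.54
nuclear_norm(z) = 0.96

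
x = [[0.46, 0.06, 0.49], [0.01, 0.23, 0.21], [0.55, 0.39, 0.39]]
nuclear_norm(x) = 1.48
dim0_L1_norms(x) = [1.02, 0.68, 1.09]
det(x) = -0.05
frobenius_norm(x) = 1.08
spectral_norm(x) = 1.03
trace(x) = 1.08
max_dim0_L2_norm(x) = 0.72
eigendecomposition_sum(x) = [[0.45, 0.26, 0.44],  [0.14, 0.08, 0.14],  [0.49, 0.28, 0.48]] + [[-0.06, -0.05, 0.07],[-0.04, -0.04, 0.05],[0.08, 0.08, -0.10]] + [[0.07, -0.14, -0.02], [-0.09, 0.19, 0.03], [-0.02, 0.03, 0.01]]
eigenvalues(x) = [1.01, -0.19, 0.26]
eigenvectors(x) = [[-0.66, -0.54, 0.59], [-0.2, -0.37, -0.79], [-0.72, 0.76, -0.14]]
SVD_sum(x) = [[0.44, 0.24, 0.41], [0.15, 0.08, 0.14], [0.52, 0.28, 0.48]] + [[0.06, -0.17, 0.03], [-0.06, 0.16, -0.03], [-0.04, 0.1, -0.02]] + [[-0.04, -0.01, 0.05], [-0.09, -0.01, 0.10], [0.06, 0.01, -0.07]]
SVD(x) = [[-0.63,  -0.68,  0.38],[-0.22,  0.62,  0.75],[-0.75,  0.39,  -0.54]] @ diag([1.0258296633000392, 0.27499308224965663, 0.17650016036412533]) @ [[-0.68, -0.37, -0.63], [-0.33, 0.93, -0.18], [-0.65, -0.09, 0.76]]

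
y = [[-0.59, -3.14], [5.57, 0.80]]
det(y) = 17.02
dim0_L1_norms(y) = [6.16, 3.94]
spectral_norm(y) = 5.76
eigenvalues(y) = [(0.11+4.12j), (0.11-4.12j)]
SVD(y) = [[-0.25, 0.97],[0.97, 0.25]] @ diag([5.755997719782706, 2.9565334853264034]) @ [[0.96, 0.27],[0.27, -0.96]]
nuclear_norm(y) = 8.71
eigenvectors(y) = [[0.10-0.59j, 0.10+0.59j], [(-0.8+0j), (-0.8-0j)]]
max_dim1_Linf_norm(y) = 5.57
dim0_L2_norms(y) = [5.6, 3.24]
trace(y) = 0.21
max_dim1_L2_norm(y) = 5.63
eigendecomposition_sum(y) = [[(-0.3+2.07j), (-1.57+0.04j)], [(2.79-0.07j), (0.4+2.05j)]] + [[(-0.3-2.07j), (-1.57-0.04j)], [2.79+0.07j, (0.4-2.05j)]]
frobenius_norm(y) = 6.47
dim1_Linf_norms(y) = [3.14, 5.57]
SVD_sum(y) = [[-1.36, -0.38], [5.38, 1.5]] + [[0.77, -2.76], [0.19, -0.70]]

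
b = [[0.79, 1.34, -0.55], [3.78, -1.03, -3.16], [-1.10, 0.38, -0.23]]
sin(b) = [[-0.06, 0.37, -0.57], [1.41, -0.75, -0.83], [-0.27, -0.05, -0.97]]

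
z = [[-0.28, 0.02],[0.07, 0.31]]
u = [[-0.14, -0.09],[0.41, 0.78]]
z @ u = [[0.05,0.04], [0.12,0.24]]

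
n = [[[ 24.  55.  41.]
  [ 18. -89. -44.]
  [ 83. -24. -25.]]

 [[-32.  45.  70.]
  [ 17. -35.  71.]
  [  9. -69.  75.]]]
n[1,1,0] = 17.0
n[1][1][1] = -35.0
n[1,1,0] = 17.0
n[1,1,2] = 71.0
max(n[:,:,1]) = 55.0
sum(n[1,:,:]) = 151.0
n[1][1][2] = 71.0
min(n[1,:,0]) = -32.0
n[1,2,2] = 75.0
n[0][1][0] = 18.0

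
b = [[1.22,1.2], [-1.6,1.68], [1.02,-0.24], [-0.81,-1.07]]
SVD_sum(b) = [[0.16, -0.13], [-1.8, 1.43], [0.74, -0.59], [0.02, -0.02]] + [[1.06, 1.33], [0.20, 0.25], [0.28, 0.35], [-0.83, -1.05]]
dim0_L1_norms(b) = [4.65, 4.19]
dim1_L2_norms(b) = [1.71, 2.32, 1.05, 1.34]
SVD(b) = [[-0.08, -0.76], [0.92, -0.14], [-0.38, -0.2], [-0.01, 0.6]] @ diag([2.494606606811532, 2.233100507646768]) @ [[-0.78, 0.62],[-0.62, -0.78]]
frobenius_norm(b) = 3.35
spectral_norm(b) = 2.49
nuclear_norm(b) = 4.73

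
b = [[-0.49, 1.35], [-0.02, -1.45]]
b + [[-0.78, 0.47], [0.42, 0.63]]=[[-1.27, 1.82],[0.40, -0.82]]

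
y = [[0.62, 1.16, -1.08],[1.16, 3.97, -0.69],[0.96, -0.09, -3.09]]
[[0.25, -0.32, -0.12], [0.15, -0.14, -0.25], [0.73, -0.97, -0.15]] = y @ [[0.15, -0.26, -0.19], [-0.04, 0.08, -0.01], [-0.19, 0.23, -0.01]]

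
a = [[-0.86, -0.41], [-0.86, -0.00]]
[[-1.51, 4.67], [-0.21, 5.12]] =a @ [[0.24,-5.95], [3.19,1.08]]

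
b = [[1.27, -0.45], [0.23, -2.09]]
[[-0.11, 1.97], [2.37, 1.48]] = b@ [[-0.51, 1.35], [-1.19, -0.56]]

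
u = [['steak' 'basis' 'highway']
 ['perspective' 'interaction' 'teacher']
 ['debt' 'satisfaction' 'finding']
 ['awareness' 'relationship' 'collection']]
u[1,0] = 'perspective'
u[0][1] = 'basis'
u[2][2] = 'finding'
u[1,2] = 'teacher'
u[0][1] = 'basis'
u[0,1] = 'basis'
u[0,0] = 'steak'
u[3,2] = 'collection'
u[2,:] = ['debt', 'satisfaction', 'finding']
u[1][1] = 'interaction'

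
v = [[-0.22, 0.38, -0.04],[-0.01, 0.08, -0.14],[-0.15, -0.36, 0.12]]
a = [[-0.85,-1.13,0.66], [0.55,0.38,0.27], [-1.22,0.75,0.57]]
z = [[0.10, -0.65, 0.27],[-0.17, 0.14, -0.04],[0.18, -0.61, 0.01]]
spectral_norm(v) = 0.55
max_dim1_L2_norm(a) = 1.56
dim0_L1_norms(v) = [0.38, 0.82, 0.3]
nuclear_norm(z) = 1.27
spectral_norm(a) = 1.78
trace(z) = 0.25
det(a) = 1.29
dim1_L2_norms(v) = [0.44, 0.16, 0.41]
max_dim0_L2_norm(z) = 0.9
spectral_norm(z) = 0.95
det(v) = 0.02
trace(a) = 0.10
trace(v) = -0.02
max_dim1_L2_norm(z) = 0.71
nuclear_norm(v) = 0.93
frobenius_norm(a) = 2.31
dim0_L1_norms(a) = [2.62, 2.26, 1.5]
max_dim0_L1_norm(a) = 2.62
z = a @ v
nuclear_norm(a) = 3.68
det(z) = 0.02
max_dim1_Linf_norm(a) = 1.22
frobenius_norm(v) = 0.62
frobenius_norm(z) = 0.98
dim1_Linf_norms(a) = [1.13, 0.55, 1.22]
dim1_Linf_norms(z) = [0.65, 0.17, 0.61]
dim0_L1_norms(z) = [0.45, 1.4, 0.32]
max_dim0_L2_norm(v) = 0.53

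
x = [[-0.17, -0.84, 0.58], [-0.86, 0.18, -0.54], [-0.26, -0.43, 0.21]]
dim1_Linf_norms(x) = [0.84, 0.86, 0.43]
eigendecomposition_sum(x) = [[-0.42, -0.33, 0.06], [-0.56, -0.44, 0.09], [-0.34, -0.27, 0.05]] + [[-0.0, -0.0, 0.0],  [0.00, 0.00, -0.0],  [0.0, 0.00, -0.01]] + [[0.25,-0.51,0.51], [-0.31,0.62,-0.62], [0.08,-0.16,0.16]]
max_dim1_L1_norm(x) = 1.59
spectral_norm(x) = 1.23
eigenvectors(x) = [[0.54, 0.34, 0.62], [0.71, -0.58, -0.76], [0.44, -0.74, 0.20]]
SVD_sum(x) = [[0.19,-0.70,0.63], [-0.13,0.48,-0.43], [0.08,-0.29,0.26]] + [[-0.36, -0.15, -0.05],[-0.73, -0.30, -0.11],[-0.34, -0.14, -0.05]] + [[-0.0, 0.0, 0.0], [-0.00, 0.00, 0.0], [0.0, -0.0, -0.0]]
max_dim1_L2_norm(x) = 1.03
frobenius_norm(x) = 1.56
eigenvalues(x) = [-0.81, -0.01, 1.03]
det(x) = 0.01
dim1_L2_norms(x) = [1.03, 1.03, 0.54]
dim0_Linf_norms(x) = [0.86, 0.84, 0.58]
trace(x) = 0.22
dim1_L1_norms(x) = [1.59, 1.58, 0.9]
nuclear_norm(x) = 2.19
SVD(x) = [[0.78, 0.41, -0.48],[-0.53, 0.83, -0.17],[0.33, 0.39, 0.86]] @ diag([1.228157186522106, 0.9605788375415536, 0.004268730657101873]) @ [[0.20, -0.73, 0.66], [-0.92, -0.37, -0.14], [0.34, -0.58, -0.74]]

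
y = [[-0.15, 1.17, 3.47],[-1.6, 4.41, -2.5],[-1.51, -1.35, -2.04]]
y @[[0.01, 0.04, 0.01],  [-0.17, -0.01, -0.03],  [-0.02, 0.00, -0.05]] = [[-0.27, -0.02, -0.21], [-0.72, -0.11, -0.02], [0.26, -0.05, 0.13]]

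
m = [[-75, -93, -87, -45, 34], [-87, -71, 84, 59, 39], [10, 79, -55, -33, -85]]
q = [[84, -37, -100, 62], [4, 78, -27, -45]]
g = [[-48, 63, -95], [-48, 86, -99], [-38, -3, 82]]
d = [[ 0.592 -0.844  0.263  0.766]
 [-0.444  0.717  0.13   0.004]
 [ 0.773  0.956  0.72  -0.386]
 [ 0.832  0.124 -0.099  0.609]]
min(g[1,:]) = -99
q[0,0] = 84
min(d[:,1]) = -0.844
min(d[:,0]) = -0.444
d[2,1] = 0.956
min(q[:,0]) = 4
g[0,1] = 63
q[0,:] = [84, -37, -100, 62]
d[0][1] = -0.844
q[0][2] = -100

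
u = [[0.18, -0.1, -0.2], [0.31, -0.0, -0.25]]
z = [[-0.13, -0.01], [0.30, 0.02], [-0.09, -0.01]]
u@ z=[[-0.04,-0.00], [-0.02,-0.00]]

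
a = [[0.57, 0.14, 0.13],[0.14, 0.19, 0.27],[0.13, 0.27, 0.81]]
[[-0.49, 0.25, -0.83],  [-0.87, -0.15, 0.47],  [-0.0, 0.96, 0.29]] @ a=[[-0.35, -0.25, -0.67], [-0.46, -0.02, 0.23], [0.17, 0.26, 0.49]]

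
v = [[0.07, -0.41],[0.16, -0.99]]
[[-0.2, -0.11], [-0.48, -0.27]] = v@[[-0.32, -0.47],[0.43, 0.20]]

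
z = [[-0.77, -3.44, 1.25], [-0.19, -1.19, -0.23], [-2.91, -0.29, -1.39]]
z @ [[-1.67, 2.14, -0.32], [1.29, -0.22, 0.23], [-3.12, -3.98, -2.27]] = [[-7.05, -5.87, -3.38], [-0.50, 0.77, 0.31], [8.82, -0.63, 4.02]]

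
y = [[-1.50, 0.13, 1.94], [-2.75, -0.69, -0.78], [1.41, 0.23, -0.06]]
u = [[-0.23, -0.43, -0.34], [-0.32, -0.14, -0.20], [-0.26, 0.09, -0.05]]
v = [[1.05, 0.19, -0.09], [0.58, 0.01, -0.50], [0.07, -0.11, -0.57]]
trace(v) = 0.49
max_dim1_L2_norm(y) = 2.94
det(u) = 0.00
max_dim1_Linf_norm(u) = 0.43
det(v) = -0.00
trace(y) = -2.25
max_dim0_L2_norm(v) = 1.2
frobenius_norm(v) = 1.44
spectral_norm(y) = 3.50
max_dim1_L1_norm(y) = 4.22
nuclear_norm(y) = 5.64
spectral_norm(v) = 1.28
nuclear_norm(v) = 1.94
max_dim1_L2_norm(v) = 1.07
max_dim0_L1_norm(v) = 1.7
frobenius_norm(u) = 0.77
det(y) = 0.16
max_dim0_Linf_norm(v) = 1.05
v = u @ y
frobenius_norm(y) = 4.09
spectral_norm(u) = 0.70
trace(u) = -0.42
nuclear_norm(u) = 1.02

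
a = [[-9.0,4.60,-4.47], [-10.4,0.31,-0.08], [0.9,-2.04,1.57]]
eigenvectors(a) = [[(0.29-0.37j), 0.29+0.37j, (0.07+0j)],[0.85+0.00j, 0.85-0.00j, 0.76+0.00j],[0.13+0.19j, (0.13-0.19j), (0.65+0j)]]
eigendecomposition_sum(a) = [[(-4.47-0.05j), (2.28+1.79j), -2.18-2.08j], [-4.89-6.47j, (-0.04+5.26j), 0.57-5.43j], [0.72-2.07j, -1.19+0.78j, (1.31-0.69j)]] + [[-4.47+0.05j, 2.28-1.79j, -2.18+2.08j], [(-4.89+6.47j), (-0.04-5.26j), (0.57+5.43j)], [0.72+2.07j, (-1.19-0.78j), (1.31+0.69j)]] + [[(-0.06-0j), (0.04+0j), -0.11-0.00j], [(-0.62-0j), (0.39+0j), (-1.21-0j)], [(-0.54-0j), (0.34+0j), (-1.04-0j)]]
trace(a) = -7.12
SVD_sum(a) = [[-9.99, 2.79, -2.56], [-9.19, 2.56, -2.36], [1.64, -0.46, 0.42]] + [[1.00, 1.89, -1.82],[-1.21, -2.3, 2.22],[-0.73, -1.39, 1.35]] + [[-0.00, -0.08, -0.08], [0.00, 0.05, 0.05], [-0.0, -0.19, -0.20]]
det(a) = -21.72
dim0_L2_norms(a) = [13.78, 5.04, 4.74]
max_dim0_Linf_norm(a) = 10.4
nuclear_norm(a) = 19.82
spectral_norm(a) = 14.62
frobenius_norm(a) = 15.42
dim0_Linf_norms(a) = [10.4, 4.6, 4.47]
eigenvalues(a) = [(-3.21+4.52j), (-3.21-4.52j), (-0.71+0j)]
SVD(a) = [[-0.73,  0.57,  0.37], [-0.67,  -0.70,  -0.24], [0.12,  -0.42,  0.90]] @ diag([14.622984431619592, 4.890394488368524, 0.3037565814032445]) @ [[0.94, -0.26, 0.24], [0.35, 0.67, -0.65], [-0.01, -0.69, -0.72]]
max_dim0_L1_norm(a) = 20.3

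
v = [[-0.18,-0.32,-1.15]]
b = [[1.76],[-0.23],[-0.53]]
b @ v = [[-0.32, -0.56, -2.02], [0.04, 0.07, 0.26], [0.10, 0.17, 0.61]]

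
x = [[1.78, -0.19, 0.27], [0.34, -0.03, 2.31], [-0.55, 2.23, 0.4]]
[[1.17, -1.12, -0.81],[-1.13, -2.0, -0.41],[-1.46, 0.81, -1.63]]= x@[[0.71, -0.47, -0.53], [-0.37, 0.39, -0.84], [-0.60, -0.79, -0.11]]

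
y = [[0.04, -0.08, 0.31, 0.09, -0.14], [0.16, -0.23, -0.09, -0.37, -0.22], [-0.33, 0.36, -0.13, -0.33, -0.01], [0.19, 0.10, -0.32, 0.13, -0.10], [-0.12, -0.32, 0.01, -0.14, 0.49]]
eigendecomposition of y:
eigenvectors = [[-0.05+0.44j,-0.05-0.44j,(0.67+0j),(0.16+0j),-0.23+0.00j], [0.60+0.00j,0.60-0.00j,0.46+0.00j,0.11+0.00j,(-0.34+0j)], [(-0.25-0.41j),-0.25+0.41j,(0.31+0j),(-0.18+0j),-0.58+0.00j], [0.08-0.39j,(0.08+0.39j),(-0.31+0j),0.39+0.00j,(0.67+0j)], [0.20+0.10j,0.20-0.10j,0.38+0.00j,-0.88+0.00j,(-0.21+0j)]]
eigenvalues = [(-0.32+0.38j), (-0.32-0.38j), (0.01+0j), (0.62+0j), (0.33+0j)]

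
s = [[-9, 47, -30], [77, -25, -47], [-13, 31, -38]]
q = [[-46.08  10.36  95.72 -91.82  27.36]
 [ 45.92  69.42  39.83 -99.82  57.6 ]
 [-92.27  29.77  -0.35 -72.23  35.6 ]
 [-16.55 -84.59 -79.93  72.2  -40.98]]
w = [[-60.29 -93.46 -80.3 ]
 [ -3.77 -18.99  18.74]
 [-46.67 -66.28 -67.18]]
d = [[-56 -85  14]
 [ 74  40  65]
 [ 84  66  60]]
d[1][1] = 40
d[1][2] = 65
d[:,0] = [-56, 74, 84]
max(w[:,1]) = -18.99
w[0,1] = -93.46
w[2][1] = -66.28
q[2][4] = 35.6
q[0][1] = 10.36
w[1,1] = -18.99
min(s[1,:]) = -47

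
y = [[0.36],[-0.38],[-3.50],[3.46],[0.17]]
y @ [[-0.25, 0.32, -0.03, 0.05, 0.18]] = [[-0.09, 0.12, -0.01, 0.02, 0.06], [0.1, -0.12, 0.01, -0.02, -0.07], [0.88, -1.12, 0.10, -0.18, -0.63], [-0.86, 1.11, -0.1, 0.17, 0.62], [-0.04, 0.05, -0.01, 0.01, 0.03]]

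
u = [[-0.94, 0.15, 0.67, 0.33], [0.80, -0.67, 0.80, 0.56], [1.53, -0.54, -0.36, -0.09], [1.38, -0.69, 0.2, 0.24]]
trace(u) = -1.73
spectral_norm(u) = 2.62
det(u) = 0.00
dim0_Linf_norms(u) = [1.53, 0.69, 0.8, 0.56]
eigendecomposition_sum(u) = [[(-1.42+0j), (0.47-0j), 0.39+0.00j, 0.12+0.00j], [(-0.39+0j), 0.13-0.00j, (0.11+0j), (0.03+0j)], [(1.45-0j), -0.48+0.00j, -0.40-0.00j, (-0.12-0j)], [(0.7-0j), -0.23+0.00j, (-0.2-0j), -0.06-0.00j]] + [[(0.24-0.02j), (-0.16+0.03j), (0.14-0.01j), (0.1-0j)], [0.60-0.08j, (-0.4+0.09j), (0.35-0.05j), 0.26-0.02j], [(0.04+0.04j), -0.03-0.02j, 0.02+0.02j, 0.02+0.02j], [0.34-0.04j, (-0.23+0.04j), 0.20-0.02j, 0.15-0.01j]] + [[(0.24+0.02j), (-0.16-0.03j), 0.14+0.01j, (0.1+0j)], [(0.6+0.08j), -0.40-0.09j, (0.35+0.05j), 0.26+0.02j], [(0.04-0.04j), -0.03+0.02j, (0.02-0.02j), 0.02-0.02j], [0.34+0.04j, (-0.23-0.04j), 0.20+0.02j, 0.15+0.01j]] + [[0.00-0.00j, -0.00+0.00j, (-0-0j), -0j],[-0j, (-0+0j), -0.00-0.00j, 0.00-0.00j],[-0j, (-0+0j), (-0-0j), 0.00-0.00j],[(-0+0j), -0j, 0.00+0.00j, (-0+0j)]]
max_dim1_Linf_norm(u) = 1.53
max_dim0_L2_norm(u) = 2.4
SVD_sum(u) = [[-0.82, 0.36, 0.01, -0.07], [0.95, -0.42, -0.01, 0.08], [1.47, -0.65, -0.01, 0.12], [1.42, -0.63, -0.01, 0.12]] + [[-0.12,-0.21,0.67,0.4], [-0.15,-0.25,0.81,0.48], [0.06,0.11,-0.35,-0.21], [-0.04,-0.07,0.21,0.12]] + [[-0.0, -0.0, -0.0, -0.0], [0.00, 0.00, 0.0, 0.00], [-0.0, -0.0, -0.0, -0.0], [0.0, 0.0, 0.0, 0.00]] + [[0.0, 0.0, 0.00, -0.0], [-0.00, -0.00, -0.00, 0.0], [-0.00, -0.00, -0.0, 0.0], [0.00, 0.00, 0.00, -0.00]]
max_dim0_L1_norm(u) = 4.65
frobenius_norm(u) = 2.96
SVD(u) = [[-0.34, -0.59, -0.65, 0.32],[0.4, -0.72, 0.18, -0.54],[0.61, 0.31, -0.70, -0.2],[0.59, -0.19, 0.23, 0.75]] @ diag([2.623152921943464, 1.368850688657313, 0.003940864363055579, 0.0010049128985946216]) @ [[0.91, -0.4, -0.01, 0.07], [0.15, 0.26, -0.82, -0.49], [0.37, 0.88, 0.19, 0.25], [0.1, 0.08, 0.54, -0.83]]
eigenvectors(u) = [[0.65+0.00j, (-0.32-0.02j), -0.32+0.02j, -0.18+0.00j],[0.18+0.00j, -0.82+0.00j, -0.82-0.00j, (-0.26+0j)],[-0.67+0.00j, (-0.05-0.06j), (-0.05+0.06j), -0.57+0.00j],[(-0.32+0j), (-0.47-0.01j), -0.47+0.01j, (0.76+0j)]]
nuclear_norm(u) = 4.00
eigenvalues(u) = [(-1.75+0j), (0.01+0.08j), (0.01-0.08j), (-0+0j)]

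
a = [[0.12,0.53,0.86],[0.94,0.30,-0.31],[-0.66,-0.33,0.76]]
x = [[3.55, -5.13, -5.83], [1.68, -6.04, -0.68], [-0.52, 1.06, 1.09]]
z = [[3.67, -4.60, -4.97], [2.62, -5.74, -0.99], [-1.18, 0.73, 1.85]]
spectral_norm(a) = 1.46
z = x + a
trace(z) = -0.22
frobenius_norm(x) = 10.74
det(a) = -0.35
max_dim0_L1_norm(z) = 11.07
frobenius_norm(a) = 1.80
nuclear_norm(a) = 2.72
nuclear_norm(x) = 13.80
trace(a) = 1.18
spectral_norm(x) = 10.15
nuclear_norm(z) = 13.03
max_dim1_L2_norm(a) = 1.06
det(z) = 4.76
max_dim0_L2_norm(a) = 1.19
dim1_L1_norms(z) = [13.24, 9.35, 3.76]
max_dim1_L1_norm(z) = 13.24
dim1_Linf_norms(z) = [4.97, 5.74, 1.85]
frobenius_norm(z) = 10.27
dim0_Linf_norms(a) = [0.94, 0.53, 0.86]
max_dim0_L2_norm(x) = 8.0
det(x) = -5.30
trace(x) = -1.40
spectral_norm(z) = 9.80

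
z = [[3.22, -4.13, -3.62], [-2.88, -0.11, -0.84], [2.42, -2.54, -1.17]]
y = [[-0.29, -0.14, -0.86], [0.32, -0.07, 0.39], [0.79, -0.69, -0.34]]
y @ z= [[-2.61, 3.40, 2.17], [2.18, -2.3, -1.56], [3.71, -2.32, -1.88]]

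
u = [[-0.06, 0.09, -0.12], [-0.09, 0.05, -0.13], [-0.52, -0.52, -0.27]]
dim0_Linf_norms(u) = [0.52, 0.52, 0.27]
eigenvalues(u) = [-0.52, -0.0, 0.24]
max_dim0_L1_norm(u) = 0.67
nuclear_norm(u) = 1.01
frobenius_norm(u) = 0.82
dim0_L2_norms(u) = [0.53, 0.53, 0.32]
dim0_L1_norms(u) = [0.67, 0.66, 0.52]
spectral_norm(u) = 0.79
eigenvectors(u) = [[0.2, 0.69, -0.44], [0.25, -0.37, -0.36], [0.95, -0.62, 0.82]]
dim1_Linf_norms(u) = [0.12, 0.13, 0.52]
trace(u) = -0.28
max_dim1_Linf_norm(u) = 0.52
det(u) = 0.00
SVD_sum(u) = [[-0.02,-0.02,-0.01], [-0.05,-0.05,-0.03], [-0.53,-0.51,-0.28]] + [[-0.04, 0.11, -0.11], [-0.04, 0.1, -0.10], [0.01, -0.01, 0.01]] + [[-0.00, 0.00, 0.00], [0.00, -0.0, -0.00], [-0.00, 0.0, 0.0]]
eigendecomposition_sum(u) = [[-0.10,  -0.05,  -0.07], [-0.12,  -0.07,  -0.09], [-0.45,  -0.25,  -0.35]] + [[-0.0,0.0,-0.0], [0.00,-0.0,0.00], [0.00,-0.0,0.0]] + [[0.04, 0.14, -0.05], [0.03, 0.12, -0.04], [-0.07, -0.27, 0.08]]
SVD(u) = [[-0.03, -0.73, -0.68], [-0.10, -0.68, 0.73], [-0.99, 0.09, -0.05]] @ diag([0.7871469140768993, 0.2184026350416399, 0.00015705439461860725]) @ [[0.67, 0.65, 0.36], [0.27, -0.67, 0.69], [0.69, -0.37, -0.62]]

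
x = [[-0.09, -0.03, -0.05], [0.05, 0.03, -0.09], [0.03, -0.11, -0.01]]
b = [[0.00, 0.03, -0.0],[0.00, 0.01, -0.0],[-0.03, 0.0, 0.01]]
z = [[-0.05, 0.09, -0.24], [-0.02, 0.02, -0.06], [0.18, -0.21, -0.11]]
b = z @ x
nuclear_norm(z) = 0.57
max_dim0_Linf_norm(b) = 0.03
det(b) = 0.00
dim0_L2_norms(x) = [0.11, 0.12, 0.1]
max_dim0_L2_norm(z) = 0.27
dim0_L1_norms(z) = [0.25, 0.32, 0.41]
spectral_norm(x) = 0.12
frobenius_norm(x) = 0.19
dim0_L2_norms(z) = [0.19, 0.23, 0.27]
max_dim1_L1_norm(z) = 0.5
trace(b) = 0.02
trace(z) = -0.14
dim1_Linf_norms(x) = [0.09, 0.09, 0.11]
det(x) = 0.00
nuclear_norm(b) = 0.06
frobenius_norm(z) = 0.40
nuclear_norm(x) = 0.33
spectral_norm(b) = 0.03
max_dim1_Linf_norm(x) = 0.11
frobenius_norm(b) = 0.04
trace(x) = -0.07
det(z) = -0.00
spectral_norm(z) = 0.30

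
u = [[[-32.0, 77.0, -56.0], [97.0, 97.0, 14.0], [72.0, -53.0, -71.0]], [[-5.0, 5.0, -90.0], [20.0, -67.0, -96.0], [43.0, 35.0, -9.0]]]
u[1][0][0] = -5.0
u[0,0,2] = -56.0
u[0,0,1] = 77.0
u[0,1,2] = 14.0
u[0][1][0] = 97.0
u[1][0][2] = -90.0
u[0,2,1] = -53.0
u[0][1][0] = 97.0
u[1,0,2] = -90.0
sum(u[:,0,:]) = -101.0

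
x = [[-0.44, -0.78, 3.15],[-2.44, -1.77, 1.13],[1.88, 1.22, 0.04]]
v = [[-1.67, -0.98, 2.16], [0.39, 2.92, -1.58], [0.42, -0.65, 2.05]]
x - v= [[1.23,  0.20,  0.99], [-2.83,  -4.69,  2.71], [1.46,  1.87,  -2.01]]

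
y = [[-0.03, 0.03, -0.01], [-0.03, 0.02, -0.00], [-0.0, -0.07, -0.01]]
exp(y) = [[0.97, 0.03, -0.01], [-0.03, 1.02, 0.00], [0.0, -0.07, 0.99]]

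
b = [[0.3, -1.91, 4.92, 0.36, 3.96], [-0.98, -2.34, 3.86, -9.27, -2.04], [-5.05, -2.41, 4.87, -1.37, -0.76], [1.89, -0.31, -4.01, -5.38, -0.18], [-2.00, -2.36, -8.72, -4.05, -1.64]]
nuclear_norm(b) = 35.42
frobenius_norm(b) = 19.13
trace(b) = -4.19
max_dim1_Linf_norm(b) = 9.27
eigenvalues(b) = [(5.71+0j), (-0.3+6.36j), (-0.3-6.36j), (-0.9+0j), (-8.39+0j)]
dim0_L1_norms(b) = [10.22, 9.33, 26.38, 20.43, 8.58]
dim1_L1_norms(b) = [11.45, 18.49, 14.46, 11.77, 18.77]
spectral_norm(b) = 13.15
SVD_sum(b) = [[-0.04,0.45,3.74,2.74,1.11], [0.03,-0.28,-2.32,-1.7,-0.69], [-0.02,0.25,2.08,1.52,0.62], [0.06,-0.59,-4.92,-3.60,-1.46], [0.09,-0.91,-7.59,-5.55,-2.25]] + [[-0.65, -0.78, 1.59, -1.96, -0.24], [-2.39, -2.85, 5.81, -7.15, -0.89], [-1.39, -1.66, 3.37, -4.15, -0.52], [-0.28, -0.33, 0.68, -0.84, -0.1], [0.21, 0.25, -0.51, 0.63, 0.08]] + [[1.15,0.36,0.18,-0.43,0.36],[1.26,0.39,0.19,-0.47,0.39],[-3.52,-1.09,-0.54,1.31,-1.09],[2.30,0.71,0.36,-0.86,0.71],[-2.28,-0.71,-0.35,0.85,-0.71]] + [[-0.18, -1.89, -0.59, -0.01, 2.76], [0.05, 0.53, 0.16, 0.00, -0.77], [-0.01, -0.08, -0.03, -0.00, 0.12], [-0.03, -0.35, -0.11, -0.00, 0.51], [-0.08, -0.89, -0.28, -0.0, 1.30]] + [[0.03, -0.04, 0.00, 0.01, -0.03], [0.08, -0.13, 0.01, 0.04, -0.08], [-0.11, 0.17, -0.01, -0.06, 0.11], [-0.16, 0.25, -0.02, -0.08, 0.16], [0.06, -0.1, 0.01, 0.03, -0.06]]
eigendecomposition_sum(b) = [[(1.08+0j), -0.04-0.00j, -1.45-0.00j, -0.02+0.00j, (0.74+0j)], [-2.89+0.00j, 0.10+0.00j, (3.89+0j), 0.07-0.00j, (-1.99-0j)], [(-2.07+0j), 0.07+0.00j, (2.79+0j), 0.05-0.00j, -1.43-0.00j], [(0.97+0j), -0.03-0.00j, (-1.31-0j), -0.02+0.00j, 0.67+0.00j], [2.56+0.00j, (-0.09-0j), (-3.45-0j), -0.06+0.00j, 1.76+0.00j]] + [[(-0.44+2.84j), -1.34+1.02j, (2.95+0.12j), (-0.79-1.06j), (1.36+0.46j)], [(1.09+1.18j), -0.02+0.94j, (1.08-1.25j), (-0.74-0.02j), 0.67-0.43j], [-1.48+1.11j, (-1.08-0.13j), (1.3+1.38j), (0.11-0.85j), 0.42+0.82j], [0.48-0.43j, 0.38+0.02j, -0.49-0.44j, -0.02+0.30j, (-0.17-0.27j)], [-2.17-1.91j, (-0.14-1.69j), (-1.7+2.44j), (1.34-0.1j), -1.13+0.91j]] + [[-0.44-2.84j, -1.34-1.02j, 2.95-0.12j, -0.79+1.06j, (1.36-0.46j)], [1.09-1.18j, (-0.02-0.94j), 1.08+1.25j, (-0.74+0.02j), 0.67+0.43j], [-1.48-1.11j, -1.08+0.13j, 1.30-1.38j, (0.11+0.85j), 0.42-0.82j], [(0.48+0.43j), 0.38-0.02j, (-0.49+0.44j), -0.02-0.30j, (-0.17+0.27j)], [-2.17+1.91j, -0.14+1.69j, -1.70-2.44j, 1.34+0.10j, -1.13-0.91j]] + [[(0.07-0j), (0.24-0j), (-0.32-0j), (-0.57+0j), (0.2-0j)], [-0.12+0.00j, (-0.4+0j), 0.54+0.00j, (0.96-0j), (-0.33+0j)], [(0.01-0j), (0.03-0j), (-0.04-0j), -0.06+0.00j, 0.02-0.00j], [(0.04-0j), 0.12-0.00j, (-0.16-0j), (-0.28+0j), 0.10-0.00j], [(-0.09+0j), -0.31+0.00j, (0.42+0j), (0.74-0j), -0.26+0.00j]] + [[(0.04-0j), (0.58+0j), 0.79-0.00j, 2.54+0.00j, (0.31-0j)],[(-0.14+0j), (-2-0j), -2.73+0.00j, (-8.81-0j), (-1.06+0j)],[-0.03+0.00j, (-0.36-0j), -0.49+0.00j, (-1.58-0j), -0.19+0.00j],[-0.08+0.00j, -1.15-0.00j, -1.56+0.00j, (-5.05-0j), -0.61+0.00j],[(-0.12+0j), (-1.68-0j), -2.29+0.00j, (-7.4-0j), -0.89+0.00j]]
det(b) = 1749.65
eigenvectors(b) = [[(0.23+0j), -0.32-0.50j, (-0.32+0.5j), (0.41+0j), (0.2+0j)],  [-0.63+0.00j, -0.33-0.03j, (-0.33+0.03j), -0.70+0.00j, (-0.68+0j)],  [(-0.45+0j), 0.08-0.38j, 0.08+0.38j, (0.05+0j), (-0.12+0j)],  [0.21+0.00j, -0.02+0.13j, -0.02-0.13j, (0.2+0j), (-0.39+0j)],  [(0.55+0j), 0.60+0.00j, 0.60-0.00j, -0.54+0.00j, (-0.57+0j)]]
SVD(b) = [[-0.36, -0.23, 0.23, -0.87, 0.12], [0.23, -0.84, 0.25, 0.24, 0.36], [-0.20, -0.48, -0.69, -0.04, -0.49], [0.48, -0.10, 0.45, -0.16, -0.73], [0.74, 0.07, -0.45, -0.41, 0.29]] @ diag([13.145304624805119, 11.941988727407363, 5.911723394395923, 3.9376581015892036, 0.47879717907857844]) @ [[0.01, -0.09, -0.78, -0.57, -0.23], [0.24, 0.29, -0.58, 0.72, 0.09], [0.86, 0.27, 0.13, -0.32, 0.27], [0.05, 0.56, 0.17, 0.0, -0.81], [0.45, -0.73, 0.05, 0.24, -0.46]]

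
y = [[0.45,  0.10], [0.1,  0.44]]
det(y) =0.188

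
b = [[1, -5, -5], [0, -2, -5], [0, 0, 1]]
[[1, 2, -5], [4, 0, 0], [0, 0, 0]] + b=[[2, -3, -10], [4, -2, -5], [0, 0, 1]]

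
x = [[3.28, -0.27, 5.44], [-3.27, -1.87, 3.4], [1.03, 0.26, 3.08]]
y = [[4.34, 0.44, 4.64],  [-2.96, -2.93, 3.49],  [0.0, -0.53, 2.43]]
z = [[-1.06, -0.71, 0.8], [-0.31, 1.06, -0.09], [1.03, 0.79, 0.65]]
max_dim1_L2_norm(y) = 6.37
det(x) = -19.60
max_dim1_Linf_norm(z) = 1.06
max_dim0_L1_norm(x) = 11.92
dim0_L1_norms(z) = [2.4, 2.56, 1.54]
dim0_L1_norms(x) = [7.58, 2.4, 11.92]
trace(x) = 4.49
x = y + z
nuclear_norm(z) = 3.92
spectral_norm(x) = 7.37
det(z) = -1.95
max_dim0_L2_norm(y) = 6.29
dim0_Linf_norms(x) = [3.28, 1.87, 5.44]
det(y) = -12.43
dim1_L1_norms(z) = [2.57, 1.46, 2.47]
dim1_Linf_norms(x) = [5.44, 3.4, 3.08]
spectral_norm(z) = 1.88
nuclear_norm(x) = 12.64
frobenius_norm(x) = 8.76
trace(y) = 3.84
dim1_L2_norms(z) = [1.51, 1.11, 1.45]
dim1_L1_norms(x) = [8.99, 8.54, 4.37]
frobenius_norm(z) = 2.37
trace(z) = 0.65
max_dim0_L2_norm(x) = 7.12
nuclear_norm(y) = 12.62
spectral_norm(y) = 6.74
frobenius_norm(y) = 8.73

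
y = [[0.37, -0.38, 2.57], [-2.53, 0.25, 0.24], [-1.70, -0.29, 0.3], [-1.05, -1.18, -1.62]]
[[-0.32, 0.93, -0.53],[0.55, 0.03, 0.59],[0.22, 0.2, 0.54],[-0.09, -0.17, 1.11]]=y@[[-0.19,-0.01,-0.29], [0.31,-0.29,-0.38], [-0.05,0.32,-0.22]]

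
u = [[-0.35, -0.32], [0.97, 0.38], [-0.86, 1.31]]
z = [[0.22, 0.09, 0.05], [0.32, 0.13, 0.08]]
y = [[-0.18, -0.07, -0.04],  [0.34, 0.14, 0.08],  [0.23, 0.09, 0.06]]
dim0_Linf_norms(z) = [0.32, 0.13, 0.08]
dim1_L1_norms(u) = [0.67, 1.35, 2.17]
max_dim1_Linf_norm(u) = 1.31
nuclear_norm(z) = 0.43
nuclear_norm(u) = 2.70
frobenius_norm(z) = 0.43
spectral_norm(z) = 0.43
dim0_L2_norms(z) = [0.39, 0.16, 0.09]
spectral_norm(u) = 1.59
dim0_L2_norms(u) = [1.34, 1.4]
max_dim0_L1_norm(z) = 0.54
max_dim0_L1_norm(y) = 0.75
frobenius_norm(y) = 0.50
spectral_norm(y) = 0.50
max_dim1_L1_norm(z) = 0.53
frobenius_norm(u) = 1.94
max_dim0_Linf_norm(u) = 1.31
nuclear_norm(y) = 0.51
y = u @ z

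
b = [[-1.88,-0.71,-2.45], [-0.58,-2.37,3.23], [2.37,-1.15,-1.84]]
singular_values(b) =[4.59, 3.06, 2.51]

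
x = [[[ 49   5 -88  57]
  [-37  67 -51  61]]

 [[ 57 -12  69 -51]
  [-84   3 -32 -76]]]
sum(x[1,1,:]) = -189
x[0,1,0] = -37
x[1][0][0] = 57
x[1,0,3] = -51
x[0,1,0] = -37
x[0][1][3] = 61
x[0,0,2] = -88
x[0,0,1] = 5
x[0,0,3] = 57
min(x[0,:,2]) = -88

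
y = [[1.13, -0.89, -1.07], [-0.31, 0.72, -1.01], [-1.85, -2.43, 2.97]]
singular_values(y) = [4.44, 1.68, 0.68]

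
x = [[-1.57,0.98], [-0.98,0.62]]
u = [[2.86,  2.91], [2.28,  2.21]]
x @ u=[[-2.26,-2.4], [-1.39,-1.48]]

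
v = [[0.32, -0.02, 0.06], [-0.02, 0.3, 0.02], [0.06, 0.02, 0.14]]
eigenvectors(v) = [[-0.29, -0.92, 0.27],[-0.14, 0.32, 0.94],[0.95, -0.24, 0.22]]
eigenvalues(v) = [0.12, 0.34, 0.3]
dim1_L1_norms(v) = [0.4, 0.34, 0.22]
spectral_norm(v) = 0.34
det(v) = 0.01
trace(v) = 0.76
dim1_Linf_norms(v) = [0.32, 0.3, 0.14]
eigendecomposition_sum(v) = [[0.01,0.0,-0.03], [0.0,0.0,-0.02], [-0.03,-0.02,0.11]] + [[0.29,  -0.1,  0.08],[-0.1,  0.03,  -0.03],[0.08,  -0.03,  0.02]] + [[0.02, 0.08, 0.02], [0.08, 0.26, 0.06], [0.02, 0.06, 0.01]]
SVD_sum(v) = [[0.29,-0.10,0.08],[-0.10,0.03,-0.03],[0.08,-0.03,0.02]] + [[0.02, 0.08, 0.02], [0.08, 0.26, 0.06], [0.02, 0.06, 0.01]] + [[0.01, 0.0, -0.03], [0.00, 0.0, -0.02], [-0.03, -0.02, 0.11]]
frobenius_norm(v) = 0.47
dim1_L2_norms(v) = [0.33, 0.3, 0.15]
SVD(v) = [[-0.92, -0.27, -0.29],[0.32, -0.94, -0.14],[-0.24, -0.22, 0.95]] @ diag([0.342639336731161, 0.29896688462634463, 0.11839377864249424]) @ [[-0.92,  0.32,  -0.24], [-0.27,  -0.94,  -0.22], [-0.29,  -0.14,  0.95]]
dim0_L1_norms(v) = [0.4, 0.34, 0.22]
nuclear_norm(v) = 0.76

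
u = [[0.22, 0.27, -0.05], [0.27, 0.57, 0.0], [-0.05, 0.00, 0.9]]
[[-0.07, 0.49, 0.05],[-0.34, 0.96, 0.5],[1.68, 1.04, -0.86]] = u @ [[2.07, 1.11, -2.65],  [-1.57, 1.15, 2.13],  [1.98, 1.22, -1.1]]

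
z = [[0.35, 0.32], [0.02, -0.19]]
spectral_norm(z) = 0.49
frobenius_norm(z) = 0.51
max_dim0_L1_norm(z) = 0.51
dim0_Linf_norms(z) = [0.35, 0.32]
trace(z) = 0.16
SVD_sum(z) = [[0.32, 0.35], [-0.09, -0.09]] + [[0.03, -0.03], [0.11, -0.10]]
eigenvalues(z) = [0.36, -0.2]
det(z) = -0.07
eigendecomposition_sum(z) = [[0.35,0.21], [0.01,0.01]] + [[-0.0, 0.11], [0.01, -0.20]]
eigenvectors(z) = [[1.0, -0.50], [0.04, 0.86]]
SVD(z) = [[-0.97, 0.26], [0.26, 0.97]] @ diag([0.48906112267087637, 0.14906112267087634]) @ [[-0.68, -0.73],[0.73, -0.68]]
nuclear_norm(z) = 0.64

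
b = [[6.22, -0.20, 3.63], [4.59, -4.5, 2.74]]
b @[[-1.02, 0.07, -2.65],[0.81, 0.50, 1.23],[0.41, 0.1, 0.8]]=[[-5.02,0.70,-13.82], [-7.2,-1.65,-15.51]]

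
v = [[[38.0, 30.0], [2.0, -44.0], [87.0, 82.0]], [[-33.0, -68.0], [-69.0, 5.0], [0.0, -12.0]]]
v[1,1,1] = 5.0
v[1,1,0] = -69.0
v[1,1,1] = 5.0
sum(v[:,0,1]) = -38.0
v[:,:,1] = [[30.0, -44.0, 82.0], [-68.0, 5.0, -12.0]]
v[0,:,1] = [30.0, -44.0, 82.0]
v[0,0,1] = 30.0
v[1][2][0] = 0.0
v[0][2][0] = 87.0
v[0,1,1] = -44.0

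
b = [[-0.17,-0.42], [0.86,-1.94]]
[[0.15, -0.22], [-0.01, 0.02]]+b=[[-0.02, -0.64], [0.85, -1.92]]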